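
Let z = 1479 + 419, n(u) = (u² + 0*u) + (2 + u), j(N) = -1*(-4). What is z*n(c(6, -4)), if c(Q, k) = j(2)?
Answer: 41756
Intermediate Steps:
j(N) = 4
c(Q, k) = 4
n(u) = 2 + u + u² (n(u) = (u² + 0) + (2 + u) = u² + (2 + u) = 2 + u + u²)
z = 1898
z*n(c(6, -4)) = 1898*(2 + 4 + 4²) = 1898*(2 + 4 + 16) = 1898*22 = 41756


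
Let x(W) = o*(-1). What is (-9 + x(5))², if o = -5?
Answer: 16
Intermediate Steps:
x(W) = 5 (x(W) = -5*(-1) = 5)
(-9 + x(5))² = (-9 + 5)² = (-4)² = 16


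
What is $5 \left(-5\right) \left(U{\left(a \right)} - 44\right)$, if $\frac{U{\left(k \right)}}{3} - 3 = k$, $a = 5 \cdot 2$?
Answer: $125$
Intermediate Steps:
$a = 10$
$U{\left(k \right)} = 9 + 3 k$
$5 \left(-5\right) \left(U{\left(a \right)} - 44\right) = 5 \left(-5\right) \left(\left(9 + 3 \cdot 10\right) - 44\right) = - 25 \left(\left(9 + 30\right) - 44\right) = - 25 \left(39 - 44\right) = \left(-25\right) \left(-5\right) = 125$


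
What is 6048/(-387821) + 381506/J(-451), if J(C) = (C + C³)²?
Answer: -3635358684032263669/233113168700178691606 ≈ -0.015595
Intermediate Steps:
6048/(-387821) + 381506/J(-451) = 6048/(-387821) + 381506/(((-451)²*(1 + (-451)²)²)) = 6048*(-1/387821) + 381506/((203401*(1 + 203401)²)) = -864/55403 + 381506/((203401*203402²)) = -864/55403 + 381506/((203401*41372373604)) = -864/55403 + 381506/8415182163427204 = -864/55403 + 381506*(1/8415182163427204) = -864/55403 + 190753/4207591081713602 = -3635358684032263669/233113168700178691606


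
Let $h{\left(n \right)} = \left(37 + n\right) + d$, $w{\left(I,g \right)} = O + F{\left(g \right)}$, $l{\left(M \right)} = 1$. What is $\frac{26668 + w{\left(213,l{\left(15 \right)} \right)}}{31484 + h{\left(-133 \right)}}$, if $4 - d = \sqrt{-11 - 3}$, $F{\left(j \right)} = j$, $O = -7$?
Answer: $\frac{418486752}{492728839} + \frac{13331 i \sqrt{14}}{492728839} \approx 0.84932 + 0.00010123 i$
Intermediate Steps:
$w{\left(I,g \right)} = -7 + g$
$d = 4 - i \sqrt{14}$ ($d = 4 - \sqrt{-11 - 3} = 4 - \sqrt{-14} = 4 - i \sqrt{14} \approx 4.0 - 3.7417 i$)
$h{\left(n \right)} = 41 + n - i \sqrt{14}$ ($h{\left(n \right)} = \left(37 + n\right) + \left(4 - i \sqrt{14}\right) = 41 + n - i \sqrt{14}$)
$\frac{26668 + w{\left(213,l{\left(15 \right)} \right)}}{31484 + h{\left(-133 \right)}} = \frac{26668 + \left(-7 + 1\right)}{31484 - \left(92 + i \sqrt{14}\right)} = \frac{26668 - 6}{31484 - \left(92 + i \sqrt{14}\right)} = \frac{26662}{31392 - i \sqrt{14}}$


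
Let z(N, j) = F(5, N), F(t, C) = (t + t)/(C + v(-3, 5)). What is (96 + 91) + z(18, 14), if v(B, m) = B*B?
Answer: 5059/27 ≈ 187.37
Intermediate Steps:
v(B, m) = B**2
F(t, C) = 2*t/(9 + C) (F(t, C) = (t + t)/(C + (-3)**2) = (2*t)/(C + 9) = (2*t)/(9 + C) = 2*t/(9 + C))
z(N, j) = 10/(9 + N) (z(N, j) = 2*5/(9 + N) = 10/(9 + N))
(96 + 91) + z(18, 14) = (96 + 91) + 10/(9 + 18) = 187 + 10/27 = 5059/27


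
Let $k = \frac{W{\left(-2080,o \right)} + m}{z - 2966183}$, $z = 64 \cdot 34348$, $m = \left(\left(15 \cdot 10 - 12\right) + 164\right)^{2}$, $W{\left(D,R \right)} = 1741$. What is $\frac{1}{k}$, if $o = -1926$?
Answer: $- \frac{767911}{92945} \approx -8.262$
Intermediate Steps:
$m = 91204$ ($m = \left(\left(150 - 12\right) + 164\right)^{2} = \left(138 + 164\right)^{2} = 302^{2} = 91204$)
$z = 2198272$
$k = - \frac{92945}{767911}$ ($k = \frac{1741 + 91204}{2198272 - 2966183} = \frac{92945}{-767911} = 92945 \left(- \frac{1}{767911}\right) = - \frac{92945}{767911} \approx -0.12104$)
$\frac{1}{k} = \frac{1}{- \frac{92945}{767911}} = - \frac{767911}{92945}$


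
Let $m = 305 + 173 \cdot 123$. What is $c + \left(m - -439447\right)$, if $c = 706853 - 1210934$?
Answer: $-43050$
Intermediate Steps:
$c = -504081$
$m = 21584$ ($m = 305 + 21279 = 21584$)
$c + \left(m - -439447\right) = -504081 + \left(21584 - -439447\right) = -504081 + \left(21584 + 439447\right) = -504081 + 461031 = -43050$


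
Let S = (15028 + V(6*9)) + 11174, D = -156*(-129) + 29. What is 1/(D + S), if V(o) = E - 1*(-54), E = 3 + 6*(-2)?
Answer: 1/46400 ≈ 2.1552e-5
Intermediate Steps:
E = -9 (E = 3 - 12 = -9)
V(o) = 45 (V(o) = -9 - 1*(-54) = -9 + 54 = 45)
D = 20153 (D = 20124 + 29 = 20153)
S = 26247 (S = (15028 + 45) + 11174 = 15073 + 11174 = 26247)
1/(D + S) = 1/(20153 + 26247) = 1/46400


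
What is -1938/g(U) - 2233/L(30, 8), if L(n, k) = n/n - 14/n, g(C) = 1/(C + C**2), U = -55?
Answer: -46080375/8 ≈ -5.7600e+6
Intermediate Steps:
L(n, k) = 1 - 14/n
-1938/g(U) - 2233/L(30, 8) = -1938/(1/((-55)*(1 - 55))) - 2233*30/(-14 + 30) = -1938/((-1/55/(-54))) - 2233/((1/30)*16) = -1938/((-1/55*(-1/54))) - 2233/8/15 = -1938/1/2970 - 2233*15/8 = -1938*2970 - 33495/8 = -5755860 - 33495/8 = -46080375/8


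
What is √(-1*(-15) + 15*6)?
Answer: √105 ≈ 10.247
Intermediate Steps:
√(-1*(-15) + 15*6) = √(15 + 90) = √105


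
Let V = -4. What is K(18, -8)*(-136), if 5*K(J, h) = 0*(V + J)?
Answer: 0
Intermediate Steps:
K(J, h) = 0 (K(J, h) = (0*(-4 + J))/5 = (1/5)*0 = 0)
K(18, -8)*(-136) = 0*(-136) = 0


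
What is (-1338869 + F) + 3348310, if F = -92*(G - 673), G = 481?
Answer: 2027105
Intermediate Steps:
F = 17664 (F = -92*(481 - 673) = -92*(-192) = 17664)
(-1338869 + F) + 3348310 = (-1338869 + 17664) + 3348310 = -1321205 + 3348310 = 2027105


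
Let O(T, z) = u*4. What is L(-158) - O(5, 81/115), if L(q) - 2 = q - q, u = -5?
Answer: 22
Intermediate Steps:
L(q) = 2 (L(q) = 2 + (q - q) = 2 + 0 = 2)
O(T, z) = -20 (O(T, z) = -5*4 = -20)
L(-158) - O(5, 81/115) = 2 - 1*(-20) = 2 + 20 = 22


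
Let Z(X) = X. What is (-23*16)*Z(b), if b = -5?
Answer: 1840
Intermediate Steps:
(-23*16)*Z(b) = -23*16*(-5) = -368*(-5) = 1840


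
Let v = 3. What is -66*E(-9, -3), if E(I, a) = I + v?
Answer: 396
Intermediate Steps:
E(I, a) = 3 + I (E(I, a) = I + 3 = 3 + I)
-66*E(-9, -3) = -66*(3 - 9) = -66*(-6) = 396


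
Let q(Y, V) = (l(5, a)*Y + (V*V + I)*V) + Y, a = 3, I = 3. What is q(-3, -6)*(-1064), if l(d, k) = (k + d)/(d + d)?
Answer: 1273608/5 ≈ 2.5472e+5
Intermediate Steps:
l(d, k) = (d + k)/(2*d) (l(d, k) = (d + k)/((2*d)) = (d + k)*(1/(2*d)) = (d + k)/(2*d))
q(Y, V) = 9*Y/5 + V*(3 + V**2) (q(Y, V) = (((1/2)*(5 + 3)/5)*Y + (V*V + 3)*V) + Y = (((1/2)*(1/5)*8)*Y + (V**2 + 3)*V) + Y = (4*Y/5 + (3 + V**2)*V) + Y = (4*Y/5 + V*(3 + V**2)) + Y = 9*Y/5 + V*(3 + V**2))
q(-3, -6)*(-1064) = ((-6)**3 + 3*(-6) + (9/5)*(-3))*(-1064) = (-216 - 18 - 27/5)*(-1064) = -1197/5*(-1064) = 1273608/5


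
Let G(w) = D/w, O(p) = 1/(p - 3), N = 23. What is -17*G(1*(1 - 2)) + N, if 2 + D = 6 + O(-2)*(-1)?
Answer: 472/5 ≈ 94.400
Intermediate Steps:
O(p) = 1/(-3 + p)
D = 21/5 (D = -2 + (6 - 1/(-3 - 2)) = -2 + (6 - 1/(-5)) = -2 + (6 - ⅕*(-1)) = -2 + (6 + ⅕) = -2 + 31/5 = 21/5 ≈ 4.2000)
G(w) = 21/(5*w)
-17*G(1*(1 - 2)) + N = -357/(5*(1*(1 - 2))) + 23 = -357/(5*(1*(-1))) + 23 = -357/(5*(-1)) + 23 = -357*(-1)/5 + 23 = -17*(-21/5) + 23 = 357/5 + 23 = 472/5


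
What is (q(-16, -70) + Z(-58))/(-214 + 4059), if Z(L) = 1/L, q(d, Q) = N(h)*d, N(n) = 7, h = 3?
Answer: -6497/223010 ≈ -0.029133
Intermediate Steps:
q(d, Q) = 7*d
(q(-16, -70) + Z(-58))/(-214 + 4059) = (7*(-16) + 1/(-58))/(-214 + 4059) = (-112 - 1/58)/3845 = -6497/58*1/3845 = -6497/223010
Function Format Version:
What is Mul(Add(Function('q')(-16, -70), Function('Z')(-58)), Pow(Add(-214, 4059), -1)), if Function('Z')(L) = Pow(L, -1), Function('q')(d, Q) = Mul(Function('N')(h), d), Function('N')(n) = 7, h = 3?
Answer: Rational(-6497, 223010) ≈ -0.029133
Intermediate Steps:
Function('q')(d, Q) = Mul(7, d)
Mul(Add(Function('q')(-16, -70), Function('Z')(-58)), Pow(Add(-214, 4059), -1)) = Mul(Add(Mul(7, -16), Pow(-58, -1)), Pow(Add(-214, 4059), -1)) = Mul(Add(-112, Rational(-1, 58)), Pow(3845, -1)) = Mul(Rational(-6497, 58), Rational(1, 3845)) = Rational(-6497, 223010)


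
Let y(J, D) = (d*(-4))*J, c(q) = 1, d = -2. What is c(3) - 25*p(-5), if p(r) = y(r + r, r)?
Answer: 2001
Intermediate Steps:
y(J, D) = 8*J (y(J, D) = (-2*(-4))*J = 8*J)
p(r) = 16*r (p(r) = 8*(r + r) = 8*(2*r) = 16*r)
c(3) - 25*p(-5) = 1 - 400*(-5) = 1 - 25*(-80) = 1 + 2000 = 2001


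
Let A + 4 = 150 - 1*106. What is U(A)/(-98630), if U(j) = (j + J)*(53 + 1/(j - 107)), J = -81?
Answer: 14555/660821 ≈ 0.022026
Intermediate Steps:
A = 40 (A = -4 + (150 - 1*106) = -4 + (150 - 106) = -4 + 44 = 40)
U(j) = (-81 + j)*(53 + 1/(-107 + j)) (U(j) = (j - 81)*(53 + 1/(j - 107)) = (-81 + j)*(53 + 1/(-107 + j)))
U(A)/(-98630) = ((459270 - 9963*40 + 53*40**2)/(-107 + 40))/(-98630) = ((459270 - 398520 + 53*1600)/(-67))*(-1/98630) = -(459270 - 398520 + 84800)/67*(-1/98630) = -1/67*145550*(-1/98630) = -145550/67*(-1/98630) = 14555/660821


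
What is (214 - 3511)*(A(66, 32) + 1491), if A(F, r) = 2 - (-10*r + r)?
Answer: -5871957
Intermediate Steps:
A(F, r) = 2 + 9*r (A(F, r) = 2 - (-9)*r = 2 + 9*r)
(214 - 3511)*(A(66, 32) + 1491) = (214 - 3511)*((2 + 9*32) + 1491) = -3297*((2 + 288) + 1491) = -3297*(290 + 1491) = -3297*1781 = -5871957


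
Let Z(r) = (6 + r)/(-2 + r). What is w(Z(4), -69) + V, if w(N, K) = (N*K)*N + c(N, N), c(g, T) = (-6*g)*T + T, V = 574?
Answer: -1296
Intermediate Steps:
Z(r) = (6 + r)/(-2 + r)
c(g, T) = T - 6*T*g (c(g, T) = -6*T*g + T = T - 6*T*g)
w(N, K) = K*N² + N*(1 - 6*N) (w(N, K) = (N*K)*N + N*(1 - 6*N) = (K*N)*N + N*(1 - 6*N) = K*N² + N*(1 - 6*N))
w(Z(4), -69) + V = ((6 + 4)/(-2 + 4))*(1 - 6*(6 + 4)/(-2 + 4) - 69*(6 + 4)/(-2 + 4)) + 574 = (10/2)*(1 - 6*10/2 - 69*10/2) + 574 = ((½)*10)*(1 - 3*10 - 69*10/2) + 574 = 5*(1 - 6*5 - 69*5) + 574 = 5*(1 - 30 - 345) + 574 = 5*(-374) + 574 = -1870 + 574 = -1296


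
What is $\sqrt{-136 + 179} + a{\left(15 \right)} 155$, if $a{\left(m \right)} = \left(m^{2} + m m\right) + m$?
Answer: $72075 + \sqrt{43} \approx 72082.0$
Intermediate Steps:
$a{\left(m \right)} = m + 2 m^{2}$ ($a{\left(m \right)} = \left(m^{2} + m^{2}\right) + m = 2 m^{2} + m = m + 2 m^{2}$)
$\sqrt{-136 + 179} + a{\left(15 \right)} 155 = \sqrt{-136 + 179} + 15 \left(1 + 2 \cdot 15\right) 155 = \sqrt{43} + 15 \left(1 + 30\right) 155 = \sqrt{43} + 15 \cdot 31 \cdot 155 = \sqrt{43} + 465 \cdot 155 = \sqrt{43} + 72075 = 72075 + \sqrt{43}$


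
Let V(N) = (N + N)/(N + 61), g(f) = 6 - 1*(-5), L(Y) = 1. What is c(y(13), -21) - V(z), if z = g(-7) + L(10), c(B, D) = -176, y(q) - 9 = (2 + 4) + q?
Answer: -12872/73 ≈ -176.33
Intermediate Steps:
y(q) = 15 + q (y(q) = 9 + ((2 + 4) + q) = 9 + (6 + q) = 15 + q)
g(f) = 11 (g(f) = 6 + 5 = 11)
z = 12 (z = 11 + 1 = 12)
V(N) = 2*N/(61 + N) (V(N) = (2*N)/(61 + N) = 2*N/(61 + N))
c(y(13), -21) - V(z) = -176 - 2*12/(61 + 12) = -176 - 2*12/73 = -176 - 1*24/73 = -176 - 24/73 = -12872/73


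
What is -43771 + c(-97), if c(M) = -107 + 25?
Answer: -43853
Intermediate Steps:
c(M) = -82
-43771 + c(-97) = -43771 - 82 = -43853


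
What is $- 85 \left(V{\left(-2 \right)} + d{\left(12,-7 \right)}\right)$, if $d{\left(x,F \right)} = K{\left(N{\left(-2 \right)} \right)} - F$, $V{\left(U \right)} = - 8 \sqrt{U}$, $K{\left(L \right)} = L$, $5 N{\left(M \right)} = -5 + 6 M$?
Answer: $-306 + 680 i \sqrt{2} \approx -306.0 + 961.67 i$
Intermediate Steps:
$N{\left(M \right)} = -1 + \frac{6 M}{5}$ ($N{\left(M \right)} = \frac{-5 + 6 M}{5} = -1 + \frac{6 M}{5}$)
$d{\left(x,F \right)} = - \frac{17}{5} - F$ ($d{\left(x,F \right)} = \left(-1 + \frac{6}{5} \left(-2\right)\right) - F = \left(-1 - \frac{12}{5}\right) - F = - \frac{17}{5} - F$)
$- 85 \left(V{\left(-2 \right)} + d{\left(12,-7 \right)}\right) = - 85 \left(- 8 \sqrt{-2} - - \frac{18}{5}\right) = - 85 \left(- 8 i \sqrt{2} + \left(- \frac{17}{5} + 7\right)\right) = - 85 \left(- 8 i \sqrt{2} + \frac{18}{5}\right) = - 85 \left(\frac{18}{5} - 8 i \sqrt{2}\right) = -306 + 680 i \sqrt{2}$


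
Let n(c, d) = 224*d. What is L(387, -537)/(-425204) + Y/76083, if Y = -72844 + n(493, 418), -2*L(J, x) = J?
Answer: 17707725625/64701591864 ≈ 0.27368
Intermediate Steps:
L(J, x) = -J/2
Y = 20788 (Y = -72844 + 224*418 = -72844 + 93632 = 20788)
L(387, -537)/(-425204) + Y/76083 = -1/2*387/(-425204) + 20788/76083 = -387/2*(-1/425204) + 20788*(1/76083) = 387/850408 + 20788/76083 = 17707725625/64701591864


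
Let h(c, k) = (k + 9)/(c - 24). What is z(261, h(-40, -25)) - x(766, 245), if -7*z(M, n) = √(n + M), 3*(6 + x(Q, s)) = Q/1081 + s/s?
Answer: 17611/3243 - √1045/14 ≈ 3.1214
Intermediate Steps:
x(Q, s) = -17/3 + Q/3243 (x(Q, s) = -6 + (Q/1081 + s/s)/3 = -6 + (Q*(1/1081) + 1)/3 = -6 + (Q/1081 + 1)/3 = -6 + (1 + Q/1081)/3 = -6 + (⅓ + Q/3243) = -17/3 + Q/3243)
h(c, k) = (9 + k)/(-24 + c)
z(M, n) = -√(M + n)/7 (z(M, n) = -√(n + M)/7 = -√(M + n)/7)
z(261, h(-40, -25)) - x(766, 245) = -√(261 + (9 - 25)/(-24 - 40))/7 - (-17/3 + (1/3243)*766) = -√(261 - 16/(-64))/7 - (-17/3 + 766/3243) = -√(261 - 1/64*(-16))/7 - 1*(-17611/3243) = -√(261 + ¼)/7 + 17611/3243 = -√1045/14 + 17611/3243 = 17611/3243 - √1045/14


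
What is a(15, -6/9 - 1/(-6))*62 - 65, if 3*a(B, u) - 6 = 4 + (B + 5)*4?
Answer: 1795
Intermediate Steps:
a(B, u) = 10 + 4*B/3 (a(B, u) = 2 + (4 + (B + 5)*4)/3 = 2 + (4 + (5 + B)*4)/3 = 2 + (4 + (20 + 4*B))/3 = 2 + (24 + 4*B)/3 = 2 + (8 + 4*B/3) = 10 + 4*B/3)
a(15, -6/9 - 1/(-6))*62 - 65 = (10 + (4/3)*15)*62 - 65 = (10 + 20)*62 - 65 = 30*62 - 65 = 1860 - 65 = 1795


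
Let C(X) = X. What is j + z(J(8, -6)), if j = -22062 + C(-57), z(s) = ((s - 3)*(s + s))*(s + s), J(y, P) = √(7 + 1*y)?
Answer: -22299 + 60*√15 ≈ -22067.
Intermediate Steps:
J(y, P) = √(7 + y)
z(s) = 4*s²*(-3 + s) (z(s) = ((-3 + s)*(2*s))*(2*s) = (2*s*(-3 + s))*(2*s) = 4*s²*(-3 + s))
j = -22119 (j = -22062 - 57 = -22119)
j + z(J(8, -6)) = -22119 + 4*(√(7 + 8))²*(-3 + √(7 + 8)) = -22119 + 4*(√15)²*(-3 + √15) = -22119 + 4*15*(-3 + √15) = -22119 + (-180 + 60*√15) = -22299 + 60*√15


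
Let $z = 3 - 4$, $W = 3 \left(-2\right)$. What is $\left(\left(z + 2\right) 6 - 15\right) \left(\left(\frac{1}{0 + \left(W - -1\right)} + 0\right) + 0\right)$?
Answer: $\frac{9}{5} \approx 1.8$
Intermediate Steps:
$W = -6$
$z = -1$
$\left(\left(z + 2\right) 6 - 15\right) \left(\left(\frac{1}{0 + \left(W - -1\right)} + 0\right) + 0\right) = \left(\left(-1 + 2\right) 6 - 15\right) \left(\left(\frac{1}{0 - 5} + 0\right) + 0\right) = \left(1 \cdot 6 - 15\right) \left(\left(\frac{1}{0 + \left(-6 + 1\right)} + 0\right) + 0\right) = \left(6 - 15\right) \left(\left(\frac{1}{0 - 5} + 0\right) + 0\right) = - 9 \left(\left(\frac{1}{-5} + 0\right) + 0\right) = - 9 \left(\left(- \frac{1}{5} + 0\right) + 0\right) = - 9 \left(- \frac{1}{5} + 0\right) = \left(-9\right) \left(- \frac{1}{5}\right) = \frac{9}{5}$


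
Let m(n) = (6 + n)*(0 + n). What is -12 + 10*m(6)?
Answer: 708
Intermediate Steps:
m(n) = n*(6 + n) (m(n) = (6 + n)*n = n*(6 + n))
-12 + 10*m(6) = -12 + 10*(6*(6 + 6)) = -12 + 10*(6*12) = -12 + 10*72 = -12 + 720 = 708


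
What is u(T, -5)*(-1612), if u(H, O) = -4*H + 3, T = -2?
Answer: -17732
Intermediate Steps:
u(H, O) = 3 - 4*H
u(T, -5)*(-1612) = (3 - 4*(-2))*(-1612) = (3 + 8)*(-1612) = 11*(-1612) = -17732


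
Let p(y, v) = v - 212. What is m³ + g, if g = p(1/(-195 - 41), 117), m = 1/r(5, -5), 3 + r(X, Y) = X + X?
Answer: -32584/343 ≈ -94.997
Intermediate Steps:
r(X, Y) = -3 + 2*X (r(X, Y) = -3 + (X + X) = -3 + 2*X)
m = ⅐ (m = 1/(-3 + 2*5) = 1/(-3 + 10) = 1/7 = ⅐ ≈ 0.14286)
p(y, v) = -212 + v
g = -95 (g = -212 + 117 = -95)
m³ + g = (⅐)³ - 95 = 1/343 - 95 = -32584/343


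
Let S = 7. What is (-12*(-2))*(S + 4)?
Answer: 264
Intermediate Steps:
(-12*(-2))*(S + 4) = (-12*(-2))*(7 + 4) = 24*11 = 264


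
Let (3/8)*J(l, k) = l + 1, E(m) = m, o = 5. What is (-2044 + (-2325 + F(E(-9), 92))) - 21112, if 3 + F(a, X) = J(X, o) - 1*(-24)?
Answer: -25212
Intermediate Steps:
J(l, k) = 8/3 + 8*l/3 (J(l, k) = 8*(l + 1)/3 = 8*(1 + l)/3 = 8/3 + 8*l/3)
F(a, X) = 71/3 + 8*X/3 (F(a, X) = -3 + ((8/3 + 8*X/3) - 1*(-24)) = -3 + ((8/3 + 8*X/3) + 24) = -3 + (80/3 + 8*X/3) = 71/3 + 8*X/3)
(-2044 + (-2325 + F(E(-9), 92))) - 21112 = (-2044 + (-2325 + (71/3 + (8/3)*92))) - 21112 = (-2044 + (-2325 + (71/3 + 736/3))) - 21112 = (-2044 + (-2325 + 269)) - 21112 = (-2044 - 2056) - 21112 = -4100 - 21112 = -25212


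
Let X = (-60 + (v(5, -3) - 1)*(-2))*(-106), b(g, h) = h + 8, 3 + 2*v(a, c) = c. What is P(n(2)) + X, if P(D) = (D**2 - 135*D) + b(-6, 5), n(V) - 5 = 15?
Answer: 3225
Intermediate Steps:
v(a, c) = -3/2 + c/2
b(g, h) = 8 + h
n(V) = 20 (n(V) = 5 + 15 = 20)
P(D) = 13 + D**2 - 135*D (P(D) = (D**2 - 135*D) + (8 + 5) = (D**2 - 135*D) + 13 = 13 + D**2 - 135*D)
X = 5512 (X = (-60 + ((-3/2 + (1/2)*(-3)) - 1)*(-2))*(-106) = (-60 + ((-3/2 - 3/2) - 1)*(-2))*(-106) = (-60 + (-3 - 1)*(-2))*(-106) = (-60 - 4*(-2))*(-106) = (-60 + 8)*(-106) = -52*(-106) = 5512)
P(n(2)) + X = (13 + 20**2 - 135*20) + 5512 = (13 + 400 - 2700) + 5512 = -2287 + 5512 = 3225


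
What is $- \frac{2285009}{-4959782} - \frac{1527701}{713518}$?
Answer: $- \frac{1486667217380}{884723433269} \approx -1.6804$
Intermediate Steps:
$- \frac{2285009}{-4959782} - \frac{1527701}{713518} = \left(-2285009\right) \left(- \frac{1}{4959782}\right) - \frac{1527701}{713518} = \frac{2285009}{4959782} - \frac{1527701}{713518} = - \frac{1486667217380}{884723433269}$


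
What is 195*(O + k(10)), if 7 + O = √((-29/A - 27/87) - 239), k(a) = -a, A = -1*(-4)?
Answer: -3315 + 195*I*√829429/58 ≈ -3315.0 + 3061.9*I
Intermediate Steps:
A = 4
O = -7 + I*√829429/58 (O = -7 + √((-29/4 - 27/87) - 239) = -7 + √((-29*¼ - 27*1/87) - 239) = -7 + √((-29/4 - 9/29) - 239) = -7 + √(-877/116 - 239) = -7 + √(-28601/116) = -7 + I*√829429/58 ≈ -7.0 + 15.702*I)
195*(O + k(10)) = 195*((-7 + I*√829429/58) - 1*10) = 195*((-7 + I*√829429/58) - 10) = 195*(-17 + I*√829429/58) = -3315 + 195*I*√829429/58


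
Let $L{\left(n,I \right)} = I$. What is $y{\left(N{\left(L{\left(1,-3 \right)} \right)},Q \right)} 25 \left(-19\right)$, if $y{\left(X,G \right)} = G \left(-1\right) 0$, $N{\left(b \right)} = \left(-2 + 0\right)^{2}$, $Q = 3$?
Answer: $0$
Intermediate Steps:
$N{\left(b \right)} = 4$ ($N{\left(b \right)} = \left(-2\right)^{2} = 4$)
$y{\left(X,G \right)} = 0$ ($y{\left(X,G \right)} = - G 0 = 0$)
$y{\left(N{\left(L{\left(1,-3 \right)} \right)},Q \right)} 25 \left(-19\right) = 0 \cdot 25 \left(-19\right) = 0 \left(-19\right) = 0$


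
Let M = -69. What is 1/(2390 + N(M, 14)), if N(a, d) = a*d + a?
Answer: 1/1355 ≈ 0.00073801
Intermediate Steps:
N(a, d) = a + a*d
1/(2390 + N(M, 14)) = 1/(2390 - 69*(1 + 14)) = 1/(2390 - 69*15) = 1/(2390 - 1035) = 1/1355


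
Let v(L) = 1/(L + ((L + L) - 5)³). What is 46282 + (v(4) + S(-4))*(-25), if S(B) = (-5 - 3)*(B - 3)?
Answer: 1391317/31 ≈ 44881.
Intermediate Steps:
v(L) = 1/(L + (-5 + 2*L)³) (v(L) = 1/(L + (2*L - 5)³) = 1/(L + (-5 + 2*L)³))
S(B) = 24 - 8*B (S(B) = -8*(-3 + B) = 24 - 8*B)
46282 + (v(4) + S(-4))*(-25) = 46282 + (1/(4 + (-5 + 2*4)³) + (24 - 8*(-4)))*(-25) = 46282 + (1/(4 + (-5 + 8)³) + (24 + 32))*(-25) = 46282 + (1/(4 + 3³) + 56)*(-25) = 46282 + (1/(4 + 27) + 56)*(-25) = 46282 + (1/31 + 56)*(-25) = 46282 + (1737/31)*(-25) = 46282 - 43425/31 = 1391317/31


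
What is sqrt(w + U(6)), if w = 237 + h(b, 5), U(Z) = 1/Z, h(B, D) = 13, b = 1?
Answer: sqrt(9006)/6 ≈ 15.817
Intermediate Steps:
w = 250 (w = 237 + 13 = 250)
sqrt(w + U(6)) = sqrt(250 + 1/6) = sqrt(1501/6) = sqrt(9006)/6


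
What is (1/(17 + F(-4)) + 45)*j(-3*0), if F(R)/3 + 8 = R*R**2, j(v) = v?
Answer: 0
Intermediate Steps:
F(R) = -24 + 3*R**3 (F(R) = -24 + 3*(R*R**2) = -24 + 3*R**3)
(1/(17 + F(-4)) + 45)*j(-3*0) = (1/(17 + (-24 + 3*(-4)**3)) + 45)*(-3*0) = (1/(17 + (-24 + 3*(-64))) + 45)*0 = (1/(17 + (-24 - 192)) + 45)*0 = (1/(17 - 216) + 45)*0 = (1/(-199) + 45)*0 = (-1/199 + 45)*0 = (8954/199)*0 = 0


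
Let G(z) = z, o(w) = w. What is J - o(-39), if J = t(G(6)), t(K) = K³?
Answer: 255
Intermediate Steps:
J = 216 (J = 6³ = 216)
J - o(-39) = 216 - 1*(-39) = 216 + 39 = 255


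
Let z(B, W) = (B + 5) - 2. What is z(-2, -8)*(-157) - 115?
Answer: -272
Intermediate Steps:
z(B, W) = 3 + B (z(B, W) = (5 + B) - 2 = 3 + B)
z(-2, -8)*(-157) - 115 = (3 - 2)*(-157) - 115 = 1*(-157) - 115 = -157 - 115 = -272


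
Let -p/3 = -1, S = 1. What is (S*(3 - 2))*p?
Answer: 3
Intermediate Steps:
p = 3 (p = -3*(-1) = 3)
(S*(3 - 2))*p = (1*(3 - 2))*3 = (1*1)*3 = 1*3 = 3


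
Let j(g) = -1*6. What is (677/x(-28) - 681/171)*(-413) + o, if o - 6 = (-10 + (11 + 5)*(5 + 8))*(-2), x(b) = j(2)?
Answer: 1818487/38 ≈ 47855.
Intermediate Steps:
j(g) = -6
x(b) = -6
o = -390 (o = 6 + (-10 + (11 + 5)*(5 + 8))*(-2) = 6 + (-10 + 16*13)*(-2) = 6 + (-10 + 208)*(-2) = 6 + 198*(-2) = 6 - 396 = -390)
(677/x(-28) - 681/171)*(-413) + o = (677/(-6) - 681/171)*(-413) - 390 = (677*(-⅙) - 681*1/171)*(-413) - 390 = (-677/6 - 227/57)*(-413) - 390 = -4439/38*(-413) - 390 = 1833307/38 - 390 = 1818487/38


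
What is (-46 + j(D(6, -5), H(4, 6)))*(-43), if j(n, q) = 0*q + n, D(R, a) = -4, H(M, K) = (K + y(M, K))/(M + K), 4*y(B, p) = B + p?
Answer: 2150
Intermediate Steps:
y(B, p) = B/4 + p/4 (y(B, p) = (B + p)/4 = B/4 + p/4)
H(M, K) = (M/4 + 5*K/4)/(K + M) (H(M, K) = (K + (M/4 + K/4))/(M + K) = (K + (K/4 + M/4))/(K + M) = (M/4 + 5*K/4)/(K + M))
j(n, q) = n (j(n, q) = 0 + n = n)
(-46 + j(D(6, -5), H(4, 6)))*(-43) = (-46 - 4)*(-43) = -50*(-43) = 2150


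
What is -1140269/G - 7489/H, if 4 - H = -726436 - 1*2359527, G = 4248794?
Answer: -3550651723389/13111638073798 ≈ -0.27080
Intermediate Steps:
H = 3085967 (H = 4 - (-726436 - 1*2359527) = 4 - (-726436 - 2359527) = 4 - 1*(-3085963) = 4 + 3085963 = 3085967)
-1140269/G - 7489/H = -1140269/4248794 - 7489/3085967 = -3550651723389/13111638073798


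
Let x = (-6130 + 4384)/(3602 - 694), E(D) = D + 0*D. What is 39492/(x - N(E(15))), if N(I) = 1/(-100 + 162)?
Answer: -890031204/13895 ≈ -64054.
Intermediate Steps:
E(D) = D (E(D) = D + 0 = D)
N(I) = 1/62
x = -873/1454 (x = -1746/2908 = -1746*1/2908 = -873/1454 ≈ -0.60041)
39492/(x - N(E(15))) = 39492/(-873/1454 - 1*1/62) = 39492/(-873/1454 - 1/62) = 39492/(-13895/22537) = 39492*(-22537/13895) = -890031204/13895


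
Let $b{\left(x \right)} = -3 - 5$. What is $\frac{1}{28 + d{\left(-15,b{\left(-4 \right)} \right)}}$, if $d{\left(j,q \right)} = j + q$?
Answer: $\frac{1}{5} \approx 0.2$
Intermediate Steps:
$b{\left(x \right)} = -8$
$\frac{1}{28 + d{\left(-15,b{\left(-4 \right)} \right)}} = \frac{1}{28 - 23} = \frac{1}{5}$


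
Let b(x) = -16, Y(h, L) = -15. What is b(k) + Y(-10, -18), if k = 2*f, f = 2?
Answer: -31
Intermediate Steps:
k = 4 (k = 2*2 = 4)
b(k) + Y(-10, -18) = -16 - 15 = -31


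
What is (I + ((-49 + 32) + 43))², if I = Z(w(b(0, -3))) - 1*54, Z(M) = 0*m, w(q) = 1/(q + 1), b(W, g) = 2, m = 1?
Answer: 784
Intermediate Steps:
w(q) = 1/(1 + q)
Z(M) = 0 (Z(M) = 0*1 = 0)
I = -54 (I = 0 - 1*54 = 0 - 54 = -54)
(I + ((-49 + 32) + 43))² = (-54 + ((-49 + 32) + 43))² = (-54 + (-17 + 43))² = (-54 + 26)² = (-28)² = 784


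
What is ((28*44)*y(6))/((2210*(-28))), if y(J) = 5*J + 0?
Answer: -132/221 ≈ -0.59729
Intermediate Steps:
y(J) = 5*J
((28*44)*y(6))/((2210*(-28))) = ((28*44)*(5*6))/((2210*(-28))) = (1232*30)/(-61880) = 36960*(-1/61880) = -132/221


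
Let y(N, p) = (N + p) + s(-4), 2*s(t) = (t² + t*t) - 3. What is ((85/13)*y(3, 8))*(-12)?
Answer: -26010/13 ≈ -2000.8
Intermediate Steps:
s(t) = -3/2 + t² (s(t) = ((t² + t*t) - 3)/2 = ((t² + t²) - 3)/2 = (2*t² - 3)/2 = (-3 + 2*t²)/2 = -3/2 + t²)
y(N, p) = 29/2 + N + p (y(N, p) = (N + p) + (-3/2 + (-4)²) = (N + p) + (-3/2 + 16) = (N + p) + 29/2 = 29/2 + N + p)
((85/13)*y(3, 8))*(-12) = ((85/13)*(29/2 + 3 + 8))*(-12) = ((85*(1/13))*(51/2))*(-12) = ((85/13)*(51/2))*(-12) = (4335/26)*(-12) = -26010/13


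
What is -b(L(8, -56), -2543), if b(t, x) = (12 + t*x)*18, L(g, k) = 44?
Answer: 2013840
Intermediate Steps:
b(t, x) = 216 + 18*t*x
-b(L(8, -56), -2543) = -(216 + 18*44*(-2543)) = -(216 - 2014056) = -1*(-2013840) = 2013840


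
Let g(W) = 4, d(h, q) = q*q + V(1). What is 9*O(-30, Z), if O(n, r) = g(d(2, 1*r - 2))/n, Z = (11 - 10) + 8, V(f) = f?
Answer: -6/5 ≈ -1.2000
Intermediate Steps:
Z = 9 (Z = 1 + 8 = 9)
d(h, q) = 1 + q**2 (d(h, q) = q*q + 1 = q**2 + 1 = 1 + q**2)
O(n, r) = 4/n
9*O(-30, Z) = 9*(4/(-30)) = 9*(4*(-1/30)) = 9*(-2/15) = -6/5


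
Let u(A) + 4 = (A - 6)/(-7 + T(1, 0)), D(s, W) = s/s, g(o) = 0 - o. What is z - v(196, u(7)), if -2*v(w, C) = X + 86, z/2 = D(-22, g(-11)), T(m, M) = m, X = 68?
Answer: 79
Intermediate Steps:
g(o) = -o
D(s, W) = 1
u(A) = -3 - A/6 (u(A) = -4 + (A - 6)/(-7 + 1) = -4 + (-6 + A)/(-6) = -4 + (-6 + A)*(-⅙) = -4 + (1 - A/6) = -3 - A/6)
z = 2 (z = 2*1 = 2)
v(w, C) = -77 (v(w, C) = -(68 + 86)/2 = -½*154 = -77)
z - v(196, u(7)) = 2 - 1*(-77) = 2 + 77 = 79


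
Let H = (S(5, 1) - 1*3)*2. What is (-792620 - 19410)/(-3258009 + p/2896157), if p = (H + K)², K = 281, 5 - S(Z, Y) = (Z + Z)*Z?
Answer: 1175883184355/4717852768594 ≈ 0.24924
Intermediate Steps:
S(Z, Y) = 5 - 2*Z² (S(Z, Y) = 5 - (Z + Z)*Z = 5 - 2*Z*Z = 5 - 2*Z²)
H = -96 (H = ((5 - 2*5²) - 1*3)*2 = ((5 - 2*25) - 3)*2 = ((5 - 50) - 3)*2 = (-45 - 3)*2 = -48*2 = -96)
p = 34225 (p = (-96 + 281)² = 185² = 34225)
(-792620 - 19410)/(-3258009 + p/2896157) = (-792620 - 19410)/(-3258009 + 34225/2896157) = -812030/(-3258009 + 34225*(1/2896157)) = -812030/(-3258009 + 34225/2896157) = -812030/(-9435705537188/2896157) = -812030*(-2896157/9435705537188) = 1175883184355/4717852768594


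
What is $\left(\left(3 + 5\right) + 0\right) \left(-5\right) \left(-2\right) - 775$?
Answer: $-695$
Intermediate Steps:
$\left(\left(3 + 5\right) + 0\right) \left(-5\right) \left(-2\right) - 775 = \left(8 + 0\right) \left(-5\right) \left(-2\right) - 775 = 8 \left(-5\right) \left(-2\right) - 775 = \left(-40\right) \left(-2\right) - 775 = 80 - 775 = -695$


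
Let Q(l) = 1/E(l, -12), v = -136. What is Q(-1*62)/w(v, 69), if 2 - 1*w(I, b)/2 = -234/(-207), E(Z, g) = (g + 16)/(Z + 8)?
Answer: -621/80 ≈ -7.7625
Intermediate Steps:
E(Z, g) = (16 + g)/(8 + Z)
w(I, b) = 40/23 (w(I, b) = 4 - (-468)/(-207) = 4 - (-468)*(-1)/207 = 4 - 2*26/23 = 4 - 52/23 = 40/23)
Q(l) = 2 + l/4 (Q(l) = 1/((16 - 12)/(8 + l)) = 1/(4/(8 + l)) = 2 + l/4)
Q(-1*62)/w(v, 69) = (2 + (-1*62)/4)/(40/23) = (2 + (¼)*(-62))*(23/40) = (2 - 31/2)*(23/40) = -27/2*23/40 = -621/80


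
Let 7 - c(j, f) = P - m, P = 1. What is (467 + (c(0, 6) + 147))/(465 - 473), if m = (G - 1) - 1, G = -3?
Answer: -615/8 ≈ -76.875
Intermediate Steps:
m = -5 (m = (-3 - 1) - 1 = -4 - 1 = -5)
c(j, f) = 1 (c(j, f) = 7 - (1 - 1*(-5)) = 7 - (1 + 5) = 7 - 1*6 = 7 - 6 = 1)
(467 + (c(0, 6) + 147))/(465 - 473) = (467 + (1 + 147))/(465 - 473) = (467 + 148)/(-8) = 615*(-⅛) = -615/8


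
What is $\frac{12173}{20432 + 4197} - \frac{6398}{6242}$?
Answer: $- \frac{40796238}{76867109} \approx -0.53074$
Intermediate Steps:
$\frac{12173}{20432 + 4197} - \frac{6398}{6242} = \frac{12173}{24629} - \frac{3199}{3121} = - \frac{40796238}{76867109}$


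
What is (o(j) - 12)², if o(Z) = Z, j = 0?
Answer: 144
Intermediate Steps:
(o(j) - 12)² = (0 - 12)² = (-12)² = 144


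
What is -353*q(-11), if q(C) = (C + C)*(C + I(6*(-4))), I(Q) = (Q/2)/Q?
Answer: -81543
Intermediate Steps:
I(Q) = 1/2 (I(Q) = (Q*(1/2))/Q = (Q/2)/Q = 1/2)
q(C) = 2*C*(1/2 + C) (q(C) = (C + C)*(C + 1/2) = (2*C)*(1/2 + C) = 2*C*(1/2 + C))
-353*q(-11) = -(-3883)*(1 + 2*(-11)) = -(-3883)*(1 - 22) = -(-3883)*(-21) = -353*231 = -81543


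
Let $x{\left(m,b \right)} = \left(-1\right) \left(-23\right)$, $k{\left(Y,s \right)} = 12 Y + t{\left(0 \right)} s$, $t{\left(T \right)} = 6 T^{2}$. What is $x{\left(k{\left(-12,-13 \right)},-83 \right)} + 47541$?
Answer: $47564$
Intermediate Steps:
$k{\left(Y,s \right)} = 12 Y$ ($k{\left(Y,s \right)} = 12 Y + 6 \cdot 0^{2} s = 12 Y + 6 \cdot 0 s = 12 Y + 0 s = 12 Y + 0 = 12 Y$)
$x{\left(m,b \right)} = 23$
$x{\left(k{\left(-12,-13 \right)},-83 \right)} + 47541 = 23 + 47541 = 47564$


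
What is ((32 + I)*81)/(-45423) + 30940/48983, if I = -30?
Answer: 155272486/247217201 ≈ 0.62808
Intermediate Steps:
((32 + I)*81)/(-45423) + 30940/48983 = ((32 - 30)*81)/(-45423) + 30940/48983 = (2*81)*(-1/45423) + 30940*(1/48983) = 162*(-1/45423) + 30940/48983 = -18/5047 + 30940/48983 = 155272486/247217201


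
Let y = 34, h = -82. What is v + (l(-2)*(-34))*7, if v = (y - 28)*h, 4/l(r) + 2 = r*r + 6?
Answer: -611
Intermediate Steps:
l(r) = 4/(4 + r²) (l(r) = 4/(-2 + (r*r + 6)) = 4/(-2 + (r² + 6)) = 4/(-2 + (6 + r²)) = 4/(4 + r²))
v = -492 (v = (34 - 28)*(-82) = 6*(-82) = -492)
v + (l(-2)*(-34))*7 = -492 + ((4/(4 + (-2)²))*(-34))*7 = -492 + ((4/(4 + 4))*(-34))*7 = -492 + ((4/8)*(-34))*7 = -492 + ((4*(⅛))*(-34))*7 = -492 + ((½)*(-34))*7 = -492 - 17*7 = -492 - 119 = -611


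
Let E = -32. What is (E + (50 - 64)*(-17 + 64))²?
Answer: 476100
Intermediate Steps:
(E + (50 - 64)*(-17 + 64))² = (-32 + (50 - 64)*(-17 + 64))² = (-32 - 14*47)² = (-32 - 658)² = (-690)² = 476100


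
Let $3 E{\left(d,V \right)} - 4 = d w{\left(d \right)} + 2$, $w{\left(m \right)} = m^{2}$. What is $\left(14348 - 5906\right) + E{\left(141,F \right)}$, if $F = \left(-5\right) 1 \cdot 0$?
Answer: $942851$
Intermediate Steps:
$F = 0$ ($F = \left(-5\right) 0 = 0$)
$E{\left(d,V \right)} = 2 + \frac{d^{3}}{3}$ ($E{\left(d,V \right)} = \frac{4}{3} + \frac{d d^{2} + 2}{3} = \frac{4}{3} + \frac{d^{3} + 2}{3} = \frac{4}{3} + \frac{2 + d^{3}}{3} = \frac{4}{3} + \left(\frac{2}{3} + \frac{d^{3}}{3}\right) = 2 + \frac{d^{3}}{3}$)
$\left(14348 - 5906\right) + E{\left(141,F \right)} = \left(14348 - 5906\right) + \left(2 + \frac{141^{3}}{3}\right) = 8442 + \left(2 + \frac{1}{3} \cdot 2803221\right) = 8442 + \left(2 + 934407\right) = 8442 + 934409 = 942851$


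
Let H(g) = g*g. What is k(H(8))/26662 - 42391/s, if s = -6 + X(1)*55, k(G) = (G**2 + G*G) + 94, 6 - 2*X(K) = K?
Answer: -1129139233/3506053 ≈ -322.05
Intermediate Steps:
X(K) = 3 - K/2
H(g) = g**2
k(G) = 94 + 2*G**2 (k(G) = (G**2 + G**2) + 94 = 2*G**2 + 94 = 94 + 2*G**2)
s = 263/2 (s = -6 + (3 - 1/2*1)*55 = -6 + (3 - 1/2)*55 = -6 + (5/2)*55 = -6 + 275/2 = 263/2 ≈ 131.50)
k(H(8))/26662 - 42391/s = (94 + 2*(8**2)**2)/26662 - 42391/263/2 = (94 + 2*64**2)*(1/26662) - 42391*2/263 = (94 + 2*4096)*(1/26662) - 84782/263 = (94 + 8192)*(1/26662) - 84782/263 = 8286*(1/26662) - 84782/263 = 4143/13331 - 84782/263 = -1129139233/3506053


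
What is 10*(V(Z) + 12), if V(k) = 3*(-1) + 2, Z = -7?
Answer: 110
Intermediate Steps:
V(k) = -1 (V(k) = -3 + 2 = -1)
10*(V(Z) + 12) = 10*(-1 + 12) = 10*11 = 110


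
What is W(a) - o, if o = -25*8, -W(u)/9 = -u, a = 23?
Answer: 407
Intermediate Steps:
W(u) = 9*u (W(u) = -(-9)*u = 9*u)
o = -200
W(a) - o = 9*23 - 1*(-200) = 207 + 200 = 407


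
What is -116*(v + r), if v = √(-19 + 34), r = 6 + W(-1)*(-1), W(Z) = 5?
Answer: -116 - 116*√15 ≈ -565.27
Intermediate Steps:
r = 1 (r = 6 + 5*(-1) = 6 - 5 = 1)
v = √15 ≈ 3.8730
-116*(v + r) = -116*(√15 + 1) = -116*(1 + √15) = -116 - 116*√15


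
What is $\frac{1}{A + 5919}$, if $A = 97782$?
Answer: $\frac{1}{103701} \approx 9.6431 \cdot 10^{-6}$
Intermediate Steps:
$\frac{1}{A + 5919} = \frac{1}{97782 + 5919} = \frac{1}{103701}$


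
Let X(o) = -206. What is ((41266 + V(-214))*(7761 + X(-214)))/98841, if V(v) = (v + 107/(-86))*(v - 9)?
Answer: 19332814365/2833442 ≈ 6823.1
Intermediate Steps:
V(v) = (-9 + v)*(-107/86 + v) (V(v) = (v + 107*(-1/86))*(-9 + v) = (v - 107/86)*(-9 + v) = (-107/86 + v)*(-9 + v) = (-9 + v)*(-107/86 + v))
((41266 + V(-214))*(7761 + X(-214)))/98841 = ((41266 + (963/86 + (-214)² - 881/86*(-214)))*(7761 - 206))/98841 = ((41266 + (963/86 + 45796 + 94267/43))*7555)*(1/98841) = ((41266 + 4127953/86)*7555)*(1/98841) = ((7676829/86)*7555)*(1/98841) = (57998443095/86)*(1/98841) = 19332814365/2833442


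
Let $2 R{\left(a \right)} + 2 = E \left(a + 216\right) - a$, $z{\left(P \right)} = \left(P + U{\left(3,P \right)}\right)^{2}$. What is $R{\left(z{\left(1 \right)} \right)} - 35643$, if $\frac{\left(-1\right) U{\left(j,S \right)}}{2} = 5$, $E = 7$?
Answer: $-34645$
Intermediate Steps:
$U{\left(j,S \right)} = -10$ ($U{\left(j,S \right)} = \left(-2\right) 5 = -10$)
$z{\left(P \right)} = \left(-10 + P\right)^{2}$ ($z{\left(P \right)} = \left(P - 10\right)^{2} = \left(-10 + P\right)^{2}$)
$R{\left(a \right)} = 755 + 3 a$ ($R{\left(a \right)} = -1 + \frac{7 \left(a + 216\right) - a}{2} = -1 + \frac{7 \left(216 + a\right) - a}{2} = -1 + \frac{\left(1512 + 7 a\right) - a}{2} = -1 + \frac{1512 + 6 a}{2} = -1 + \left(756 + 3 a\right) = 755 + 3 a$)
$R{\left(z{\left(1 \right)} \right)} - 35643 = \left(755 + 3 \left(-10 + 1\right)^{2}\right) - 35643 = \left(755 + 3 \left(-9\right)^{2}\right) - 35643 = \left(755 + 3 \cdot 81\right) - 35643 = \left(755 + 243\right) - 35643 = 998 - 35643 = -34645$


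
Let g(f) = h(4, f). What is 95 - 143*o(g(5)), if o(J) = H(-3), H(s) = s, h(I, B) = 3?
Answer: 524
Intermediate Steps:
g(f) = 3
o(J) = -3
95 - 143*o(g(5)) = 95 - 143*(-3) = 95 + 429 = 524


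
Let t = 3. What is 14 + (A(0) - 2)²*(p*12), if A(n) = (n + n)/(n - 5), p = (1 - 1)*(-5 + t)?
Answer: 14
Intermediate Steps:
p = 0 (p = (1 - 1)*(-5 + 3) = 0*(-2) = 0)
A(n) = 2*n/(-5 + n) (A(n) = (2*n)/(-5 + n) = 2*n/(-5 + n))
14 + (A(0) - 2)²*(p*12) = 14 + (2*0/(-5 + 0) - 2)²*(0*12) = 14 + (2*0/(-5) - 2)²*0 = 14 + (2*0*(-⅕) - 2)²*0 = 14 + (0 - 2)²*0 = 14 + (-2)²*0 = 14 + 4*0 = 14 + 0 = 14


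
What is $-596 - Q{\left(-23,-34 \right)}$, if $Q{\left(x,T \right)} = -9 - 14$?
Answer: $-573$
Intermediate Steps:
$Q{\left(x,T \right)} = -23$ ($Q{\left(x,T \right)} = -9 - 14 = -23$)
$-596 - Q{\left(-23,-34 \right)} = -596 - -23 = -596 + 23 = -573$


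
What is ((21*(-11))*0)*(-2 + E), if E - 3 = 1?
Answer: 0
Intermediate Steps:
E = 4 (E = 3 + 1 = 4)
((21*(-11))*0)*(-2 + E) = ((21*(-11))*0)*(-2 + 4) = -231*0*2 = 0*2 = 0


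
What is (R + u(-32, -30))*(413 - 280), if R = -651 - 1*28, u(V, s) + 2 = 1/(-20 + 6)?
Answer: -181165/2 ≈ -90583.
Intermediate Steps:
u(V, s) = -29/14 (u(V, s) = -2 + 1/(-20 + 6) = -2 + 1/(-14) = -2 - 1/14 = -29/14)
R = -679 (R = -651 - 28 = -679)
(R + u(-32, -30))*(413 - 280) = (-679 - 29/14)*(413 - 280) = -9535/14*133 = -181165/2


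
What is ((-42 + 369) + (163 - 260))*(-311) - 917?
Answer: -72447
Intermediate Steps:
((-42 + 369) + (163 - 260))*(-311) - 917 = (327 - 97)*(-311) - 917 = 230*(-311) - 917 = -71530 - 917 = -72447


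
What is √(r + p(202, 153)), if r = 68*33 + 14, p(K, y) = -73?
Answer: √2185 ≈ 46.744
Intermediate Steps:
r = 2258 (r = 2244 + 14 = 2258)
√(r + p(202, 153)) = √(2258 - 73) = √2185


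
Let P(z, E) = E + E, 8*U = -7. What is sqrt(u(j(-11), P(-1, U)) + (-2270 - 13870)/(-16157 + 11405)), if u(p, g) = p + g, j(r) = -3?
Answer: I*sqrt(1474)/33 ≈ 1.1634*I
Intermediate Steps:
U = -7/8 (U = (1/8)*(-7) = -7/8 ≈ -0.87500)
P(z, E) = 2*E
u(p, g) = g + p
sqrt(u(j(-11), P(-1, U)) + (-2270 - 13870)/(-16157 + 11405)) = sqrt((2*(-7/8) - 3) + (-2270 - 13870)/(-16157 + 11405)) = sqrt((-7/4 - 3) - 16140/(-4752)) = sqrt(-19/4 - 16140*(-1/4752)) = sqrt(-19/4 + 1345/396) = sqrt(-134/99) = I*sqrt(1474)/33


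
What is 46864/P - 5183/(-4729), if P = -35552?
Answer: -23115/104038 ≈ -0.22218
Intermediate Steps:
46864/P - 5183/(-4729) = 46864/(-35552) - 5183/(-4729) = 46864*(-1/35552) - 5183*(-1/4729) = -29/22 + 5183/4729 = -23115/104038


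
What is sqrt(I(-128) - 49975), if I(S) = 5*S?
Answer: I*sqrt(50615) ≈ 224.98*I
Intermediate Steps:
sqrt(I(-128) - 49975) = sqrt(5*(-128) - 49975) = sqrt(-640 - 49975) = sqrt(-50615) = I*sqrt(50615)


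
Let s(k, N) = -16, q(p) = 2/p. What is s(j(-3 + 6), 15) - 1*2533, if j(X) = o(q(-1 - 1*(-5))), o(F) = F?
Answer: -2549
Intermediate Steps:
j(X) = ½ (j(X) = 2/(-1 - 1*(-5)) = 2/(-1 + 5) = 2/4 = 2*(¼) = ½)
s(j(-3 + 6), 15) - 1*2533 = -16 - 1*2533 = -16 - 2533 = -2549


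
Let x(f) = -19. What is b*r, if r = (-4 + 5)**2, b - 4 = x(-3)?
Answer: -15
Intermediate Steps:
b = -15 (b = 4 - 19 = -15)
r = 1 (r = 1**2 = 1)
b*r = -15*1 = -15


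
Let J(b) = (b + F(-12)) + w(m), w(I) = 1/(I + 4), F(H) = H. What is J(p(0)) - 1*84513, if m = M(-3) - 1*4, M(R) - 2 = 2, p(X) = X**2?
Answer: -338099/4 ≈ -84525.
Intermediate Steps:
M(R) = 4 (M(R) = 2 + 2 = 4)
m = 0 (m = 4 - 1*4 = 4 - 4 = 0)
w(I) = 1/(4 + I)
J(b) = -47/4 + b (J(b) = (b - 12) + 1/(4 + 0) = (-12 + b) + 1/4 = -47/4 + b)
J(p(0)) - 1*84513 = (-47/4 + 0**2) - 1*84513 = (-47/4 + 0) - 84513 = -47/4 - 84513 = -338099/4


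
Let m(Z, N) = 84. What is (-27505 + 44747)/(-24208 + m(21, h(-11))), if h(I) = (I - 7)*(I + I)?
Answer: -233/326 ≈ -0.71472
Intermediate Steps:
h(I) = 2*I*(-7 + I) (h(I) = (-7 + I)*(2*I) = 2*I*(-7 + I))
(-27505 + 44747)/(-24208 + m(21, h(-11))) = (-27505 + 44747)/(-24208 + 84) = 17242/(-24124) = 17242*(-1/24124) = -233/326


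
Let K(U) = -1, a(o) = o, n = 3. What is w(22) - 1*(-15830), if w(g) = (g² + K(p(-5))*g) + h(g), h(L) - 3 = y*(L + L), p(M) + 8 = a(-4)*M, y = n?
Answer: 16427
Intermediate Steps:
y = 3
p(M) = -8 - 4*M
h(L) = 3 + 6*L (h(L) = 3 + 3*(L + L) = 3 + 3*(2*L) = 3 + 6*L)
w(g) = 3 + g² + 5*g (w(g) = (g² - g) + (3 + 6*g) = 3 + g² + 5*g)
w(22) - 1*(-15830) = (3 + 22² + 5*22) - 1*(-15830) = (3 + 484 + 110) + 15830 = 597 + 15830 = 16427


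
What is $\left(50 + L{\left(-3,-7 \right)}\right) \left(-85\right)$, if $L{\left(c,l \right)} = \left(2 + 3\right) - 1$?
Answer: $-4590$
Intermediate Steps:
$L{\left(c,l \right)} = 4$ ($L{\left(c,l \right)} = 5 - 1 = 4$)
$\left(50 + L{\left(-3,-7 \right)}\right) \left(-85\right) = \left(50 + 4\right) \left(-85\right) = 54 \left(-85\right) = -4590$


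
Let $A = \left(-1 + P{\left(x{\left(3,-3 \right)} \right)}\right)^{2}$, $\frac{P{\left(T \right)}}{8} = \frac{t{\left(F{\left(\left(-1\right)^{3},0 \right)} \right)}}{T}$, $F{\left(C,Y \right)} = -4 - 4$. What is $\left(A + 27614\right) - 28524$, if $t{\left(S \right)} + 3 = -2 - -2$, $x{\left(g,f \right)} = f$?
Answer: $-861$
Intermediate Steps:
$F{\left(C,Y \right)} = -8$ ($F{\left(C,Y \right)} = -4 - 4 = -8$)
$t{\left(S \right)} = -3$ ($t{\left(S \right)} = -3 - 0 = -3 + \left(-2 + 2\right) = -3 + 0 = -3$)
$P{\left(T \right)} = - \frac{24}{T}$ ($P{\left(T \right)} = 8 \left(- \frac{3}{T}\right) = - \frac{24}{T}$)
$A = 49$ ($A = \left(-1 - \frac{24}{-3}\right)^{2} = \left(-1 - -8\right)^{2} = \left(-1 + 8\right)^{2} = 7^{2} = 49$)
$\left(A + 27614\right) - 28524 = \left(49 + 27614\right) - 28524 = 27663 - 28524 = -861$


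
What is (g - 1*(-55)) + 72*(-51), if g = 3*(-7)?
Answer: -3638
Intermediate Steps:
g = -21
(g - 1*(-55)) + 72*(-51) = (-21 - 1*(-55)) + 72*(-51) = (-21 + 55) - 3672 = 34 - 3672 = -3638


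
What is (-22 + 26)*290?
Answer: 1160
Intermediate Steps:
(-22 + 26)*290 = 4*290 = 1160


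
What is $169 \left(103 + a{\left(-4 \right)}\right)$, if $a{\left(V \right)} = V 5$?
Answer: $14027$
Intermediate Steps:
$a{\left(V \right)} = 5 V$
$169 \left(103 + a{\left(-4 \right)}\right) = 169 \left(103 + 5 \left(-4\right)\right) = 169 \left(103 - 20\right) = 169 \cdot 83 = 14027$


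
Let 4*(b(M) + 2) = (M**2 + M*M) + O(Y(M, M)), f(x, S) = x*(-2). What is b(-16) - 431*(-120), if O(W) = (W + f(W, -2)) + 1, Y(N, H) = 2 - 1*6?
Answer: 207389/4 ≈ 51847.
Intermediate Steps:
f(x, S) = -2*x
Y(N, H) = -4 (Y(N, H) = 2 - 6 = -4)
O(W) = 1 - W (O(W) = (W - 2*W) + 1 = -W + 1 = 1 - W)
b(M) = -3/4 + M**2/2 (b(M) = -2 + ((M**2 + M*M) + (1 - 1*(-4)))/4 = -2 + ((M**2 + M**2) + (1 + 4))/4 = -2 + (2*M**2 + 5)/4 = -2 + (5 + 2*M**2)/4 = -2 + (5/4 + M**2/2) = -3/4 + M**2/2)
b(-16) - 431*(-120) = (-3/4 + (1/2)*(-16)**2) - 431*(-120) = (-3/4 + (1/2)*256) + 51720 = (-3/4 + 128) + 51720 = 509/4 + 51720 = 207389/4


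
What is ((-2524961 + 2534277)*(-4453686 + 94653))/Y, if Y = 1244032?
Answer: -10152187857/311008 ≈ -32643.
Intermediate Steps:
((-2524961 + 2534277)*(-4453686 + 94653))/Y = ((-2524961 + 2534277)*(-4453686 + 94653))/1244032 = (9316*(-4359033))*(1/1244032) = -40608751428*1/1244032 = -10152187857/311008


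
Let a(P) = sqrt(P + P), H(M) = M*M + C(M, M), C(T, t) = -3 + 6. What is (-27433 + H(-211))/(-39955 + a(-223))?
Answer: -227623635/532134157 - 5697*I*sqrt(446)/532134157 ≈ -0.42776 - 0.0002261*I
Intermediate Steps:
C(T, t) = 3
H(M) = 3 + M**2 (H(M) = M*M + 3 = M**2 + 3 = 3 + M**2)
a(P) = sqrt(2)*sqrt(P) (a(P) = sqrt(2*P) = sqrt(2)*sqrt(P))
(-27433 + H(-211))/(-39955 + a(-223)) = (-27433 + (3 + (-211)**2))/(-39955 + sqrt(2)*sqrt(-223)) = (-27433 + (3 + 44521))/(-39955 + sqrt(2)*(I*sqrt(223))) = (-27433 + 44524)/(-39955 + I*sqrt(446)) = 17091/(-39955 + I*sqrt(446))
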